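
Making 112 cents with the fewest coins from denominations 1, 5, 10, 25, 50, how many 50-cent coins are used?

112 = 2×50 + 1×10 + 2×1
Count of 50: 2

2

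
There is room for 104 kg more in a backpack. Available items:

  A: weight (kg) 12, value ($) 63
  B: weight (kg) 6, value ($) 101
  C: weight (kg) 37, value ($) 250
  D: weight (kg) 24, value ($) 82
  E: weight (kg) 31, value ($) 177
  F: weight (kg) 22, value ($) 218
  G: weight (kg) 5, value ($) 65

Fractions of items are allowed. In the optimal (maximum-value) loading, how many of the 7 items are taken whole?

5

Sort by value per unit weight and fill in that order.
Ratios (sorted): B 16.83, G 13.00, F 9.91, C 6.76, E 5.71, A 5.25, D 3.42
take B (6 @ 101); take G (5 @ 65); take F (22 @ 218); take C (37 @ 250); take E (31 @ 177); take 3/12 of A → 15.75. Capacity used 104/104.
5 item(s) taken whole; one partial (take 3/12 of A).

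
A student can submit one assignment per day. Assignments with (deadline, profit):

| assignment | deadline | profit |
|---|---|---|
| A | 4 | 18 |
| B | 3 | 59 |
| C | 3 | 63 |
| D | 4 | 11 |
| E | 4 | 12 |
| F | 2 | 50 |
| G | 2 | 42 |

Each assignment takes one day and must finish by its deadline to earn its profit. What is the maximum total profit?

190

By profit: C(d3,63), B(d3,59), F(d2,50), G(d2,42), A(d4,18), E(d4,12), D(d4,11)
C→slot 3; B→slot 2; F→slot 1; G skipped; A→slot 4; E skipped; D skipped.
Profit = 50 + 59 + 63 + 18 = 190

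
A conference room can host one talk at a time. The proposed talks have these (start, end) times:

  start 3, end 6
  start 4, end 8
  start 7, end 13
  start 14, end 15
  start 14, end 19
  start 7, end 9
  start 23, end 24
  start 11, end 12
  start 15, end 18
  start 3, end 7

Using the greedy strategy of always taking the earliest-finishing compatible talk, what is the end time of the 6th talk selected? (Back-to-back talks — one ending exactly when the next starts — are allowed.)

24

Sorted by end: (3,6)  (3,7)  (4,8)  (7,9)  (11,12)  (7,13)  (14,15)  (15,18)  (14,19)  (23,24)
take (3,6); take (7,9); take (11,12); take (14,15); take (15,18); take (23,24).
Selected: (3,6) (7,9) (11,12) (14,15) (15,18) (23,24)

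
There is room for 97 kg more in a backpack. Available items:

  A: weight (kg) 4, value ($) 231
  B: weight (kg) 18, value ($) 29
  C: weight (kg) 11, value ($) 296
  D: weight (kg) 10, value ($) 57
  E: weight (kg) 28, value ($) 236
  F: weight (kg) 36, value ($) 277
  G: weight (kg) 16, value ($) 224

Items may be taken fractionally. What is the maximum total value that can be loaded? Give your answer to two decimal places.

1275.40

Greedy by value/weight ratio, highest first.
Order: A (231/4=57.75) > C (296/11=26.91) > G (224/16=14.00) > E (236/28=8.43) > F (277/36=7.69) > D (57/10=5.70) > B (29/18=1.61)
Fill: take A (4 @ 231) → take C (11 @ 296) → take G (16 @ 224) → take E (28 @ 236) → take F (36 @ 277) → take 2/10 of D → 11.40; 97/97 used.
Total value = 1275.40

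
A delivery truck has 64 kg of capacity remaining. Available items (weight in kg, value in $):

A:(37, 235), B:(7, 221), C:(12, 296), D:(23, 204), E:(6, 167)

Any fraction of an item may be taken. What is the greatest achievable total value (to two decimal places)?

Ratios (sorted): B 31.57, E 27.83, C 24.67, D 8.87, A 6.35
take B (7 @ 221); take E (6 @ 167); take C (12 @ 296); take D (23 @ 204); take 16/37 of A → 101.62. Capacity used 64/64.
Total value = 989.62

989.62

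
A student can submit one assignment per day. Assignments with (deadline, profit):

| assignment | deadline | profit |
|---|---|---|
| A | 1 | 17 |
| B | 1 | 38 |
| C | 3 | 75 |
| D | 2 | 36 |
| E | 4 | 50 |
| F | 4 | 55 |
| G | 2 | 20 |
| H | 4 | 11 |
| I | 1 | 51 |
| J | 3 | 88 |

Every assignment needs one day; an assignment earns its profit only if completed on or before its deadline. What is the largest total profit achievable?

Sort by profit descending; place each in the latest free slot ≤ its deadline.
Profit order: J=88 C=75 F=55 I=51 E=50 B=38 D=36 G=20 A=17 H=11
Assign: J→slot 3, C→slot 2, F→slot 4, I→slot 1, E skipped, B skipped, D skipped, G skipped, A skipped, H skipped.
Slots: [1:I] [2:C] [3:J] [4:F]
Profit = 51 + 75 + 88 + 55 = 269

269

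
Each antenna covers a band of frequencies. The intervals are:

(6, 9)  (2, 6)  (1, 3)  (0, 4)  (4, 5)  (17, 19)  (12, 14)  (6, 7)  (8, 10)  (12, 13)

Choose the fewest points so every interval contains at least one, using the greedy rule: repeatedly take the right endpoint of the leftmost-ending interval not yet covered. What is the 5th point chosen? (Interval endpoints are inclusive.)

Sort by right endpoint; whenever an interval is uncovered, place a point at its right end.
By right end: [1,3]  [0,4]  [4,5]  [2,6]  [6,7]  [6,9]  [8,10]  [12,13]  [12,14]  [17,19]
[1,3] uncovered → point at 3; [4,5] uncovered → point at 5; [6,7] uncovered → point at 7; [8,10] uncovered → point at 10; [12,13] uncovered → point at 13; [17,19] uncovered → point at 19.
Points: 3, 5, 7, 10, 13, 19 (6 total).

13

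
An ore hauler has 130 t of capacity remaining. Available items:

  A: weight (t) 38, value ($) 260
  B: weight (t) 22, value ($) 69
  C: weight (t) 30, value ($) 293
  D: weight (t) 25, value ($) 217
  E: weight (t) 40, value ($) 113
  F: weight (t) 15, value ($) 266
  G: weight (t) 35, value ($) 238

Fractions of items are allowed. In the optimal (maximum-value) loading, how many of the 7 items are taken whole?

Sort by value per unit weight and fill in that order.
Order: F (266/15=17.73) > C (293/30=9.77) > D (217/25=8.68) > A (260/38=6.84) > G (238/35=6.80) > B (69/22=3.14) > E (113/40=2.83)
Fill: take F (15 @ 266) → take C (30 @ 293) → take D (25 @ 217) → take A (38 @ 260) → take 22/35 of G → 149.60; 130/130 used.
4 item(s) taken whole; one partial (take 22/35 of G).

4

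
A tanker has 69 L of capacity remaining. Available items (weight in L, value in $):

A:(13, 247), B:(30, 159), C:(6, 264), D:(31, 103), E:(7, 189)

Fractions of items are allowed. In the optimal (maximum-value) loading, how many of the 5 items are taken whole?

Greedy by value/weight ratio, highest first.
Order: C (264/6=44.00) > E (189/7=27.00) > A (247/13=19.00) > B (159/30=5.30) > D (103/31=3.32)
Fill: take C (6 @ 264) → take E (7 @ 189) → take A (13 @ 247) → take B (30 @ 159) → take 13/31 of D → 43.19; 69/69 used.
4 item(s) taken whole; one partial (take 13/31 of D).

4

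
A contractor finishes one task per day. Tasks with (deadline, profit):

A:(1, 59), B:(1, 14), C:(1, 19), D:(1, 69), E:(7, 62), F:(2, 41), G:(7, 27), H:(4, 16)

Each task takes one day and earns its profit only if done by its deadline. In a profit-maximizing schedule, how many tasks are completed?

Profit order: D=69 E=62 A=59 F=41 G=27 C=19 H=16 B=14
Assign: D→slot 1, E→slot 7, A skipped, F→slot 2, G→slot 6, C skipped, H→slot 4, B skipped.
Slots: [1:D] [2:F] [4:H] [6:G] [7:E]
5 of 8 scheduled.

5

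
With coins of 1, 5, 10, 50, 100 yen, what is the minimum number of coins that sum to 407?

Use the largest denomination that fits, subtract, and repeat.
407 = 4×100 + 1×5 + 2×1
Total coins = 4 + 1 + 2 = 7

7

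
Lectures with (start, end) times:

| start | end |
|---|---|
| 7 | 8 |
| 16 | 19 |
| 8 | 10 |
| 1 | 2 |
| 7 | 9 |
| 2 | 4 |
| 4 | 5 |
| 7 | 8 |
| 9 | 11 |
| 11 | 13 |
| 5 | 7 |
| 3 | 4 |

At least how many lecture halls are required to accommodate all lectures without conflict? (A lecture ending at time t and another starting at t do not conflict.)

Count concurrent intervals with a sweep; the peak is the room count.
Events (time:±→running): 1:+→1 2:-→0 2:+→1 3:+→2 4:-→1 4:-→0 4:+→1 5:-→0 5:+→1 7:-→0 7:+→1 7:+→2 7:+→3 … peak 3.

3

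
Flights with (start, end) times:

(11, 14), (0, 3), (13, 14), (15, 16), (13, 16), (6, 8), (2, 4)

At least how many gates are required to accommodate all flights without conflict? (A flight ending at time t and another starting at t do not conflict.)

Count concurrent intervals with a sweep; the peak is the room count.
Events (time:±→running): 0:+→1 2:+→2 3:-→1 4:-→0 6:+→1 8:-→0 11:+→1 13:+→2 13:+→3 … peak 3.

3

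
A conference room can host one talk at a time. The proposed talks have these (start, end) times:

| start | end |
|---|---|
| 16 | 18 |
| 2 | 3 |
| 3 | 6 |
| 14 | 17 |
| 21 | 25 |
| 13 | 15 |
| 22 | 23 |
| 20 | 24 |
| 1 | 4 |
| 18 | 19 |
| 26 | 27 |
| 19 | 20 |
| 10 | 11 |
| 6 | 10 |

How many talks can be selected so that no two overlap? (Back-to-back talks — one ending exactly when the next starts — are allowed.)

10

Greedy by earliest finish: after sorting by end time, pick each interval compatible with the last pick.
Sorted by end: (2,3)  (1,4)  (3,6)  (6,10)  (10,11)  (13,15)  (14,17)  (16,18)  (18,19)  (19,20)  (22,23)  (20,24)  (21,25)  (26,27)
take (2,3); skip (1,4); take (3,6); take (6,10); take (10,11); take (13,15); skip (14,17); take (16,18); take (18,19); take (19,20); take (22,23); skip (20,24); take (26,27).
Selected 10 talks.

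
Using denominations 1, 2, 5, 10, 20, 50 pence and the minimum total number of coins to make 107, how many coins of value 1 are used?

0

Use the largest denomination that fits, subtract, and repeat.
107 = 2×50 + 1×5 + 1×2
Count of 1: 0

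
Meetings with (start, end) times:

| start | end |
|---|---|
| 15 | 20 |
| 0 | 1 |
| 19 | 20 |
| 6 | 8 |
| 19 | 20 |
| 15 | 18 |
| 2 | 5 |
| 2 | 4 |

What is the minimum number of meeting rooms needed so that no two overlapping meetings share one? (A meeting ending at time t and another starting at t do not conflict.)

3

Count concurrent intervals with a sweep; the peak is the room count.
Events (time:±→running): 0:+→1 1:-→0 2:+→1 2:+→2 4:-→1 5:-→0 6:+→1 8:-→0 15:+→1 15:+→2 18:-→1 19:+→2 19:+→3 … peak 3.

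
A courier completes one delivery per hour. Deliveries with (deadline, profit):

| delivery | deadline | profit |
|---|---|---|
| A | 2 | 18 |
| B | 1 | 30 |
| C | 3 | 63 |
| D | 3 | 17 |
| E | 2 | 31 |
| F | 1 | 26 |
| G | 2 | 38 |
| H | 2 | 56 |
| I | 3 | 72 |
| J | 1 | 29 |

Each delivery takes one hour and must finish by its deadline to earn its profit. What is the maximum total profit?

Take jobs in profit order; each goes to the latest open slot no later than its deadline.
By profit: I(d3,72), C(d3,63), H(d2,56), G(d2,38), E(d2,31), B(d1,30), J(d1,29), F(d1,26), A(d2,18), D(d3,17)
I→slot 3; C→slot 2; H→slot 1; G skipped; E skipped; B skipped; J skipped; F skipped; A skipped; D skipped.
Profit = 56 + 63 + 72 = 191

191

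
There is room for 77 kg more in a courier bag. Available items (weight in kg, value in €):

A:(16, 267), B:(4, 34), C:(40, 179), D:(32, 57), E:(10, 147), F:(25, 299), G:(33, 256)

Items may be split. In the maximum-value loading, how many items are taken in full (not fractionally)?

Greedy by value/weight ratio, highest first.
Ratios (sorted): A 16.69, E 14.70, F 11.96, B 8.50, G 7.76, C 4.47, D 1.78
take A (16 @ 267); take E (10 @ 147); take F (25 @ 299); take B (4 @ 34); take 22/33 of G → 170.67. Capacity used 77/77.
4 item(s) taken whole; one partial (take 22/33 of G).

4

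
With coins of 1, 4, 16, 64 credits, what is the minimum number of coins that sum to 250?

10

Use the largest denomination that fits, subtract, and repeat.
250 − 3×64→58 − 3×16→10 − 2×4→2 − 2×1→0
Total coins = 3 + 3 + 2 + 2 = 10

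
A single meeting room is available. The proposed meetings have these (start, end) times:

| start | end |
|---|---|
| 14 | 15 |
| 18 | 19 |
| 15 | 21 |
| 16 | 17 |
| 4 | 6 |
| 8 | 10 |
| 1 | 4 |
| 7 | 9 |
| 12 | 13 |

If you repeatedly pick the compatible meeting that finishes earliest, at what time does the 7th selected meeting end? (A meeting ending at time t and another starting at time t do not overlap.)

Sorted by end: (1,4)  (4,6)  (7,9)  (8,10)  (12,13)  (14,15)  (16,17)  (18,19)  (15,21)
take (1,4); take (4,6); take (7,9); skip (8,10); take (12,13); take (14,15); take (16,17); take (18,19); skip (15,21).
Selected: (1,4) (4,6) (7,9) (12,13) (14,15) (16,17) (18,19)

19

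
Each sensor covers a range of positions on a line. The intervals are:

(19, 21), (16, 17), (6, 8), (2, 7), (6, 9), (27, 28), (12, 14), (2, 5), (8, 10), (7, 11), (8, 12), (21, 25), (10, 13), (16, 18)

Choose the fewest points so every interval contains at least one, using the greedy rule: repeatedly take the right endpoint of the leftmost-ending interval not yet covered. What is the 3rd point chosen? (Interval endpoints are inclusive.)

13

Process intervals by earliest right end; each time one isn't hit yet, stab at its right endpoint.
By right end: [2,5]  [2,7]  [6,8]  [6,9]  [8,10]  [7,11]  [8,12]  [10,13]  [12,14]  [16,17]  [16,18]  [19,21]  [21,25]  [27,28]
[2,5] uncovered → point at 5; [6,8] uncovered → point at 8; [10,13] uncovered → point at 13; [16,17] uncovered → point at 17; [19,21] uncovered → point at 21; [27,28] uncovered → point at 28.
Points: 5, 8, 13, 17, 21, 28 (6 total).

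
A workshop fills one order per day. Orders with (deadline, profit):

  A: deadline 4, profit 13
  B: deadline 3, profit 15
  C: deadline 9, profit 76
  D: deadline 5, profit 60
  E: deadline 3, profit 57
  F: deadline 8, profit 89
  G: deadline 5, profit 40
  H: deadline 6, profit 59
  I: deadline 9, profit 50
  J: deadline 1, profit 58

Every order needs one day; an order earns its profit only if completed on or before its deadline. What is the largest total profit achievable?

Profit order: F=89 C=76 D=60 H=59 J=58 E=57 I=50 G=40 B=15 A=13
Assign: F→slot 8, C→slot 9, D→slot 5, H→slot 6, J→slot 1, E→slot 3, I→slot 7, G→slot 4, B→slot 2, A skipped.
Slots: [1:J] [2:B] [3:E] [4:G] [5:D] [6:H] [7:I] [8:F] [9:C]
Profit = 58 + 15 + 57 + 40 + 60 + 59 + 50 + 89 + 76 = 504

504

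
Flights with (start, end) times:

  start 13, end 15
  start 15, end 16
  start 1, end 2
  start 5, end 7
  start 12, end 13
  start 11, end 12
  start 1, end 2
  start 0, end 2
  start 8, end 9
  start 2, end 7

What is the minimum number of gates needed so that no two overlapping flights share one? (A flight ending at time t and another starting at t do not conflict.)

The answer is the maximum number of intervals overlapping at any instant.
starts: [0, 1, 1, 2, 5, 8, 11, 12, 13, 15]
ends:   [2, 2, 2, 7, 7, 9, 12, 13, 15, 16]
s0→1 s1→2 s1→3  — peak 3.

3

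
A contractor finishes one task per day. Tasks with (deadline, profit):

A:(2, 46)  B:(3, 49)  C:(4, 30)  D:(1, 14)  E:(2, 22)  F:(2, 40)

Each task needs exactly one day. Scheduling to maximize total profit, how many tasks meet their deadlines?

Take jobs in profit order; each goes to the latest open slot no later than its deadline.
Profit order: B=49 A=46 F=40 C=30 E=22 D=14
Assign: B→slot 3, A→slot 2, F→slot 1, C→slot 4, E skipped, D skipped.
Slots: [1:F] [2:A] [3:B] [4:C]
4 of 6 scheduled.

4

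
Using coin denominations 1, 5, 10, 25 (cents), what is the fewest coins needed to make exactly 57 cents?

5

Greedy: take as many of the largest coin as possible, then repeat with the remainder.
57 − 2×25→7 − 1×5→2 − 2×1→0
Total coins = 2 + 1 + 2 = 5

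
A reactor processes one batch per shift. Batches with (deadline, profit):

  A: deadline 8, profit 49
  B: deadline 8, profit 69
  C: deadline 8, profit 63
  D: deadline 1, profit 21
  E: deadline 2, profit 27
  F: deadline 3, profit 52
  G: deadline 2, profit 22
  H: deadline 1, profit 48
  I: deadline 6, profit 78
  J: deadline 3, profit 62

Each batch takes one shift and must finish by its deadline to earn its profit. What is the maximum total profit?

421

Take jobs in profit order; each goes to the latest open slot no later than its deadline.
By profit: I(d6,78), B(d8,69), C(d8,63), J(d3,62), F(d3,52), A(d8,49), H(d1,48), E(d2,27), G(d2,22), D(d1,21)
I→slot 6; B→slot 8; C→slot 7; J→slot 3; F→slot 2; A→slot 5; H→slot 1; E skipped; G skipped; D skipped.
Profit = 48 + 52 + 62 + 49 + 78 + 63 + 69 = 421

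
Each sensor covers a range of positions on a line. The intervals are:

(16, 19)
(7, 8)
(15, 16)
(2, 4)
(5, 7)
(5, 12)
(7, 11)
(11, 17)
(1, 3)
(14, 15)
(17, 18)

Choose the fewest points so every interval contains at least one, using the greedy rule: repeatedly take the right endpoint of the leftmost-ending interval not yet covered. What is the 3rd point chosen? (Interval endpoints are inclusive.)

Process intervals by earliest right end; each time one isn't hit yet, stab at its right endpoint.
By right end: [1,3]  [2,4]  [5,7]  [7,8]  [7,11]  [5,12]  [14,15]  [15,16]  [11,17]  [17,18]  [16,19]
[1,3] uncovered → point at 3; [5,7] uncovered → point at 7; [14,15] uncovered → point at 15; [17,18] uncovered → point at 18.
Points: 3, 7, 15, 18 (4 total).

15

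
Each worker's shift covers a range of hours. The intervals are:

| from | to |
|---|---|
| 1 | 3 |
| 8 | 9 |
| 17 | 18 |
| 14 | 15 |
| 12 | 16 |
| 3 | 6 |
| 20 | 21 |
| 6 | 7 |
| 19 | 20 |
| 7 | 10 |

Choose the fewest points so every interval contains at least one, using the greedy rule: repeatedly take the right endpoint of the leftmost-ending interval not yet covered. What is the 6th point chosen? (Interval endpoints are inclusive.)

20

Sort by right endpoint; whenever an interval is uncovered, place a point at its right end.
Sorted: [1,3] [3,6] [6,7] [8,9] [7,10] [14,15] [12,16] [17,18] [19,20] [20,21]
{[1,3],[3,6]} hit by 3; {[6,7]} hit by 7; {[8,9],[7,10]} hit by 9; {[14,15],[12,16]} hit by 15; {[17,18]} hit by 18; {[19,20],[20,21]} hit by 20.
Points: 3, 7, 9, 15, 18, 20 (6 total).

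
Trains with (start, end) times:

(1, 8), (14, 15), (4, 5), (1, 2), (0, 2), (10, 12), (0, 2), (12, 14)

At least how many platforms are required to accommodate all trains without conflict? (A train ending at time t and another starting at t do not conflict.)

4

Count concurrent intervals with a sweep; the peak is the room count.
Events (time:±→running): 0:+→1 0:+→2 1:+→3 1:+→4 … peak 4.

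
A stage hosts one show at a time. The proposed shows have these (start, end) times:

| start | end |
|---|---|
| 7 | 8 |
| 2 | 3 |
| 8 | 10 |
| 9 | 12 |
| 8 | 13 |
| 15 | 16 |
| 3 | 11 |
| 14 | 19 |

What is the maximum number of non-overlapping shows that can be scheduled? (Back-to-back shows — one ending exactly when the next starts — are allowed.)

Order by finish time; keep every interval that doesn't clash with the previous kept one.
By end time: (2,3), (7,8), (8,10), (3,11), (9,12), (8,13), (15,16), (14,19).
Pick (2,3); next start ≥ 3 → (7,8); next start ≥ 8 → (8,10); next start ≥ 10 → (15,16).
Selected 4 shows.

4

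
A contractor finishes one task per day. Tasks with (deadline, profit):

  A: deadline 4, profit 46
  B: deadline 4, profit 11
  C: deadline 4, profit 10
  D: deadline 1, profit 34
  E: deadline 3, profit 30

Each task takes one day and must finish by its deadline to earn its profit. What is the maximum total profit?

Profit order: A=46 D=34 E=30 B=11 C=10
Assign: A→slot 4, D→slot 1, E→slot 3, B→slot 2, C skipped.
Slots: [1:D] [2:B] [3:E] [4:A]
Profit = 34 + 11 + 30 + 46 = 121

121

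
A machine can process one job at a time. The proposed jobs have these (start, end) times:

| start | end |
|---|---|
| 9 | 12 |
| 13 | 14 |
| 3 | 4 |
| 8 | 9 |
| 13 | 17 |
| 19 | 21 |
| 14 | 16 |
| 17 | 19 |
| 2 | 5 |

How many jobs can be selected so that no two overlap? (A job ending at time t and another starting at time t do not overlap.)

Greedy by earliest finish: after sorting by end time, pick each interval compatible with the last pick.
By end time: (3,4), (2,5), (8,9), (9,12), (13,14), (14,16), (13,17), (17,19), (19,21).
Pick (3,4); next start ≥ 4 → (8,9); next start ≥ 9 → (9,12); next start ≥ 12 → (13,14); next start ≥ 14 → (14,16); next start ≥ 16 → (17,19); next start ≥ 19 → (19,21).
Selected 7 jobs.

7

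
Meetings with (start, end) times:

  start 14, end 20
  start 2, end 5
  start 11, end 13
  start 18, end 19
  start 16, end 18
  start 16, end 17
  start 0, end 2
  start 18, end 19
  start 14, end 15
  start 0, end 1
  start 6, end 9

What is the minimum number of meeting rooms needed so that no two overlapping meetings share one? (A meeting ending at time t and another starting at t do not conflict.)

3

Events (time:±→running): 0:+→1 0:+→2 1:-→1 2:-→0 2:+→1 5:-→0 6:+→1 9:-→0 11:+→1 13:-→0 14:+→1 14:+→2 15:-→1 16:+→2 16:+→3 … peak 3.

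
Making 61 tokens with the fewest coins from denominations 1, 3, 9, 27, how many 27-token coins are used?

2

Use the largest denomination that fits, subtract, and repeat.
61 − 2×27→7 − 2×3→1 − 1×1→0
Count of 27: 2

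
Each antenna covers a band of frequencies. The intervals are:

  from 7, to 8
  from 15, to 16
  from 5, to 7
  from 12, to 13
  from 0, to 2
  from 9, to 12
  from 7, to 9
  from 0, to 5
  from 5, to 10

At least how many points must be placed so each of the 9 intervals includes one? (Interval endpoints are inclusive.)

Sort by right endpoint; whenever an interval is uncovered, place a point at its right end.
By right end: [0,2]  [0,5]  [5,7]  [7,8]  [7,9]  [5,10]  [9,12]  [12,13]  [15,16]
[0,2] uncovered → point at 2; [5,7] uncovered → point at 7; [9,12] uncovered → point at 12; [15,16] uncovered → point at 16.
Points: 2, 7, 12, 16 (4 total).

4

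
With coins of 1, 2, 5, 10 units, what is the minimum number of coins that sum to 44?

6

44 − 4×10→4 − 2×2→0
Total coins = 4 + 2 = 6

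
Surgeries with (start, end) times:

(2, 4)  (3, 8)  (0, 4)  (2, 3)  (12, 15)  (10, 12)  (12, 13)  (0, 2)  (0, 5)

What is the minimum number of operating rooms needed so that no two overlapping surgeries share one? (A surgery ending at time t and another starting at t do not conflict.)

Events (time:±→running): 0:+→1 0:+→2 0:+→3 2:-→2 2:+→3 2:+→4 … peak 4.

4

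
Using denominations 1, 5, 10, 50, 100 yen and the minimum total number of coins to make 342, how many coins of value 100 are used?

342 − 3×100→42 − 4×10→2 − 2×1→0
Count of 100: 3

3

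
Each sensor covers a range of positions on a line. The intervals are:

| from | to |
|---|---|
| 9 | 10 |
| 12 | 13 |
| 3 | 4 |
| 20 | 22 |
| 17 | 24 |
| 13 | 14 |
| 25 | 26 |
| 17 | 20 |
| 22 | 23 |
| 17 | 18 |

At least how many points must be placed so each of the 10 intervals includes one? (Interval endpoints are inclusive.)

Process intervals by earliest right end; each time one isn't hit yet, stab at its right endpoint.
By right end: [3,4]  [9,10]  [12,13]  [13,14]  [17,18]  [17,20]  [20,22]  [22,23]  [17,24]  [25,26]
[3,4] uncovered → point at 4; [9,10] uncovered → point at 10; [12,13] uncovered → point at 13; [17,18] uncovered → point at 18; [20,22] uncovered → point at 22; [25,26] uncovered → point at 26.
Points: 4, 10, 13, 18, 22, 26 (6 total).

6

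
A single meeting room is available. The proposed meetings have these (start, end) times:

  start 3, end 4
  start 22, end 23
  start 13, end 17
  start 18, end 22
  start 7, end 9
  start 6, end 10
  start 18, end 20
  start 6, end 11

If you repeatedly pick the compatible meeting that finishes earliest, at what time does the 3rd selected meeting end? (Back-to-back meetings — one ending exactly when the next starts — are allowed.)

17

Sorted by end: (3,4)  (7,9)  (6,10)  (6,11)  (13,17)  (18,20)  (18,22)  (22,23)
take (3,4); take (7,9); take (13,17); take (18,20); take (22,23).
Selected: (3,4) (7,9) (13,17) (18,20) (22,23)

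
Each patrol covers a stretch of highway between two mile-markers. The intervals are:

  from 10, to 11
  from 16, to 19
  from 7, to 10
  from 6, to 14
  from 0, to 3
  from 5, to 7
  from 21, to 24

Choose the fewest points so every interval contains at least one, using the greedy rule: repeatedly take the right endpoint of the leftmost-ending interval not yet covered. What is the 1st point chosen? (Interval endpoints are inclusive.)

Process intervals by earliest right end; each time one isn't hit yet, stab at its right endpoint.
By right end: [0,3]  [5,7]  [7,10]  [10,11]  [6,14]  [16,19]  [21,24]
[0,3] uncovered → point at 3; [5,7] uncovered → point at 7; [10,11] uncovered → point at 11; [16,19] uncovered → point at 19; [21,24] uncovered → point at 24.
Points: 3, 7, 11, 19, 24 (5 total).

3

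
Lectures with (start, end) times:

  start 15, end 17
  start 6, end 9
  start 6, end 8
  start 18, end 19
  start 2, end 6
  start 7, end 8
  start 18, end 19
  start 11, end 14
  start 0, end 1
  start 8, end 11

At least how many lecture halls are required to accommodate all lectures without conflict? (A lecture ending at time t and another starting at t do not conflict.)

3

starts: [0, 2, 6, 6, 7, 8, 11, 15, 18, 18]
ends:   [1, 6, 8, 8, 9, 11, 14, 17, 19, 19]
s0→1 e1→0 s2→1 e6→0 s6→1 s6→2 s7→3  — peak 3.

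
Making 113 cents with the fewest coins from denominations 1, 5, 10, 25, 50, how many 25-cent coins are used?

Use the largest denomination that fits, subtract, and repeat.
113 = 2×50 + 1×10 + 3×1
Count of 25: 0

0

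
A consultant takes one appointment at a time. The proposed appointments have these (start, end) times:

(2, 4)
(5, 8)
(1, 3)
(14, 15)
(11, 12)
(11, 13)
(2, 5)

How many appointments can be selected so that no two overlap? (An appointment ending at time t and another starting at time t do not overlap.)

4

Order by finish time; keep every interval that doesn't clash with the previous kept one.
By end time: (1,3), (2,4), (2,5), (5,8), (11,12), (11,13), (14,15).
Pick (1,3); next start ≥ 3 → (5,8); next start ≥ 8 → (11,12); next start ≥ 12 → (14,15).
Selected 4 appointments.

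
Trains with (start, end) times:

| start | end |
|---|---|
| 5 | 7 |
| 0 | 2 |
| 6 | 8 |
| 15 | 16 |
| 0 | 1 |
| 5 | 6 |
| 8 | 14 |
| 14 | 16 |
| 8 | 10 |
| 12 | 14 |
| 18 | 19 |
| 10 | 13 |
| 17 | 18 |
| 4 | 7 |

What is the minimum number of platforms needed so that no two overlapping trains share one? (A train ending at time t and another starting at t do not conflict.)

3

starts: [0, 0, 4, 5, 5, 6, 8, 8, 10, 12, 14, 15, 17, 18]
ends:   [1, 2, 6, 7, 7, 8, 10, 13, 14, 14, 16, 16, 18, 19]
s0→1 s0→2 e1→1 e2→0 s4→1 s5→2 s5→3  — peak 3.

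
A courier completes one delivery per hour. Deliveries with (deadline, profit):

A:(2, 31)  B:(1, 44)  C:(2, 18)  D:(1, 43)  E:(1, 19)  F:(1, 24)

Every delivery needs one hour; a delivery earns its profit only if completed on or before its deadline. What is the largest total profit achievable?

75

Sort by profit descending; place each in the latest free slot ≤ its deadline.
Profit order: B=44 D=43 A=31 F=24 E=19 C=18
Assign: B→slot 1, D skipped, A→slot 2, F skipped, E skipped, C skipped.
Slots: [1:B] [2:A]
Profit = 44 + 31 = 75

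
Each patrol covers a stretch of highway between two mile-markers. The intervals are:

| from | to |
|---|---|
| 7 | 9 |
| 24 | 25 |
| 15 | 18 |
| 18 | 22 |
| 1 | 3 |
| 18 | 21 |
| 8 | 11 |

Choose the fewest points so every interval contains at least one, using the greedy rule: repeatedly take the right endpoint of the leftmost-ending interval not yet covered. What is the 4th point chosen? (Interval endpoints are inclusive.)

Sorted: [1,3] [7,9] [8,11] [15,18] [18,21] [18,22] [24,25]
{[1,3]} hit by 3; {[7,9],[8,11]} hit by 9; {[15,18],[18,21],[18,22]} hit by 18; {[24,25]} hit by 25.
Points: 3, 9, 18, 25 (4 total).

25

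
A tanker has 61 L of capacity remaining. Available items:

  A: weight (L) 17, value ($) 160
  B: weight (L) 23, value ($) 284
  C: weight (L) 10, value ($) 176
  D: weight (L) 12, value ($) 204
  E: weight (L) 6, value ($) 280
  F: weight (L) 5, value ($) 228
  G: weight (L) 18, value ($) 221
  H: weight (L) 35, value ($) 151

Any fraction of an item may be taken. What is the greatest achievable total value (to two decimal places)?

1233.39

Greedy by value/weight ratio, highest first.
Ratios (sorted): E 46.67, F 45.60, C 17.60, D 17.00, B 12.35, G 12.28, A 9.41, H 4.31
take E (6 @ 280); take F (5 @ 228); take C (10 @ 176); take D (12 @ 204); take B (23 @ 284); take 5/18 of G → 61.39. Capacity used 61/61.
Total value = 1233.39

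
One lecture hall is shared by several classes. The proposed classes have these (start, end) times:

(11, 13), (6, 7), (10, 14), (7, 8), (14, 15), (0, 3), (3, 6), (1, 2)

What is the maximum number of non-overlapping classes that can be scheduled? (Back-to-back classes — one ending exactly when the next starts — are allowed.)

6

By end time: (1,2), (0,3), (3,6), (6,7), (7,8), (11,13), (10,14), (14,15).
Pick (1,2); next start ≥ 2 → (3,6); next start ≥ 6 → (6,7); next start ≥ 7 → (7,8); next start ≥ 8 → (11,13); next start ≥ 13 → (14,15).
Selected 6 classes.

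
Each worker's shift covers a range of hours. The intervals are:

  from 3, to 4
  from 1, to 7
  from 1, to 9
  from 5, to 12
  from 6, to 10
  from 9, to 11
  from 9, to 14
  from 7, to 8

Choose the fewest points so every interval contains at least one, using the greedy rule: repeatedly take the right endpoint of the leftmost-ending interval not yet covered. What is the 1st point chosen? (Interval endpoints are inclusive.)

Process intervals by earliest right end; each time one isn't hit yet, stab at its right endpoint.
By right end: [3,4]  [1,7]  [7,8]  [1,9]  [6,10]  [9,11]  [5,12]  [9,14]
[3,4] uncovered → point at 4; [7,8] uncovered → point at 8; [9,11] uncovered → point at 11.
Points: 4, 8, 11 (3 total).

4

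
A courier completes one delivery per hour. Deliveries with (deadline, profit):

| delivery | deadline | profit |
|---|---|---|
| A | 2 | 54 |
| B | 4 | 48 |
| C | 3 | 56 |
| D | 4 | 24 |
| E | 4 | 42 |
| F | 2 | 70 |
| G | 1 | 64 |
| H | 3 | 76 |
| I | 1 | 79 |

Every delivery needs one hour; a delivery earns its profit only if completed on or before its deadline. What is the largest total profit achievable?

Take jobs in profit order; each goes to the latest open slot no later than its deadline.
Profit order: I=79 H=76 F=70 G=64 C=56 A=54 B=48 E=42 D=24
Assign: I→slot 1, H→slot 3, F→slot 2, G skipped, C skipped, A skipped, B→slot 4, E skipped, D skipped.
Slots: [1:I] [2:F] [3:H] [4:B]
Profit = 79 + 70 + 76 + 48 = 273

273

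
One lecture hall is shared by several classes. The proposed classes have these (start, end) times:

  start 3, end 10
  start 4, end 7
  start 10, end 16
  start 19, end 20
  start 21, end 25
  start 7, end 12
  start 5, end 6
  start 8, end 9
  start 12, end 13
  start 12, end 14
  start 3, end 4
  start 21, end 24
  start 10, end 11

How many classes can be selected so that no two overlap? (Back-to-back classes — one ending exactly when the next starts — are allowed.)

7

Order by finish time; keep every interval that doesn't clash with the previous kept one.
By end time: (3,4), (5,6), (4,7), (8,9), (3,10), (10,11), (7,12), (12,13), (12,14), (10,16), (19,20), (21,24), (21,25).
Pick (3,4); next start ≥ 4 → (5,6); next start ≥ 6 → (8,9); next start ≥ 9 → (10,11); next start ≥ 11 → (12,13); next start ≥ 13 → (19,20); next start ≥ 20 → (21,24).
Selected 7 classes.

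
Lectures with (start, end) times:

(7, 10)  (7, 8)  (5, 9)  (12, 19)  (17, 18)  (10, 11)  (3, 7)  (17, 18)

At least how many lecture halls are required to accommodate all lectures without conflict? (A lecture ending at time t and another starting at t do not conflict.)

3

Events (time:±→running): 3:+→1 5:+→2 7:-→1 7:+→2 7:+→3 … peak 3.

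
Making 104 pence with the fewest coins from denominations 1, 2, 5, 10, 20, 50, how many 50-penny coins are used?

Greedy: take as many of the largest coin as possible, then repeat with the remainder.
104 = 2×50 + 2×2
Count of 50: 2

2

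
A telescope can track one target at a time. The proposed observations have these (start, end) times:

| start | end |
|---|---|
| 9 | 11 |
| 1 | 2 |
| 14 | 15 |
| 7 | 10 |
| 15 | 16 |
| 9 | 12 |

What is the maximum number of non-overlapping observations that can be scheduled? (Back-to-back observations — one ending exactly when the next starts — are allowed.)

4

Greedy by earliest finish: after sorting by end time, pick each interval compatible with the last pick.
By end time: (1,2), (7,10), (9,11), (9,12), (14,15), (15,16).
Pick (1,2); next start ≥ 2 → (7,10); next start ≥ 10 → (14,15); next start ≥ 15 → (15,16).
Selected 4 observations.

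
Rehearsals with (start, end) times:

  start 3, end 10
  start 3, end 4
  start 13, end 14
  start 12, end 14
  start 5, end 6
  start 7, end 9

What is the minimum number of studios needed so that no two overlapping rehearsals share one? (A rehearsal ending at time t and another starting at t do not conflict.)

2

Events (time:±→running): 3:+→1 3:+→2 … peak 2.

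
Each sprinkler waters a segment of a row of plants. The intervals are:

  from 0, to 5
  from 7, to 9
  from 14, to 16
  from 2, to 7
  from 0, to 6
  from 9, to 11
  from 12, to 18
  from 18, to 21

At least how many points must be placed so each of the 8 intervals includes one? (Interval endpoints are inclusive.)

Sort by right endpoint; whenever an interval is uncovered, place a point at its right end.
Sorted: [0,5] [0,6] [2,7] [7,9] [9,11] [14,16] [12,18] [18,21]
{[0,5],[0,6],[2,7]} hit by 5; {[7,9],[9,11]} hit by 9; {[14,16],[12,18]} hit by 16; {[18,21]} hit by 21.
Points: 5, 9, 16, 21 (4 total).

4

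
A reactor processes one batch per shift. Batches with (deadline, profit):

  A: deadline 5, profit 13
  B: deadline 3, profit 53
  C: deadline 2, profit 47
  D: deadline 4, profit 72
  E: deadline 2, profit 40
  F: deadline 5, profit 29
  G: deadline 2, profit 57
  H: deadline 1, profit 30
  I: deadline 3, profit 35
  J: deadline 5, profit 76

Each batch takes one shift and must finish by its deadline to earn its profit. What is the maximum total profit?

305

Take jobs in profit order; each goes to the latest open slot no later than its deadline.
By profit: J(d5,76), D(d4,72), G(d2,57), B(d3,53), C(d2,47), E(d2,40), I(d3,35), H(d1,30), F(d5,29), A(d5,13)
J→slot 5; D→slot 4; G→slot 2; B→slot 3; C→slot 1; E skipped; I skipped; H skipped; F skipped; A skipped.
Profit = 47 + 57 + 53 + 72 + 76 = 305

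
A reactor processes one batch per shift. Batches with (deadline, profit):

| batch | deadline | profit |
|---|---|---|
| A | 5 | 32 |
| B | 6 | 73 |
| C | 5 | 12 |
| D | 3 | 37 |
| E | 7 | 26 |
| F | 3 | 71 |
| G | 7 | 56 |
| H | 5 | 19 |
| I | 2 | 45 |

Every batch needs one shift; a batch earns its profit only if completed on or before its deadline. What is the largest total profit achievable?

Sort by profit descending; place each in the latest free slot ≤ its deadline.
Profit order: B=73 F=71 G=56 I=45 D=37 A=32 E=26 H=19 C=12
Assign: B→slot 6, F→slot 3, G→slot 7, I→slot 2, D→slot 1, A→slot 5, E→slot 4, H skipped, C skipped.
Slots: [1:D] [2:I] [3:F] [4:E] [5:A] [6:B] [7:G]
Profit = 37 + 45 + 71 + 26 + 32 + 73 + 56 = 340

340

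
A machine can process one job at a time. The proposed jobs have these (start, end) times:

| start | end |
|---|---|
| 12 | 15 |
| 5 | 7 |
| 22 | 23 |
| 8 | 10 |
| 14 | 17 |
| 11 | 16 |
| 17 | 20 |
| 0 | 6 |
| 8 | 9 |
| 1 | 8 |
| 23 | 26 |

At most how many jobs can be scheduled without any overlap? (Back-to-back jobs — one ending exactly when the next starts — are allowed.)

Greedy by earliest finish: after sorting by end time, pick each interval compatible with the last pick.
By end time: (0,6), (5,7), (1,8), (8,9), (8,10), (12,15), (11,16), (14,17), (17,20), (22,23), (23,26).
Pick (0,6); next start ≥ 6 → (8,9); next start ≥ 9 → (12,15); next start ≥ 15 → (17,20); next start ≥ 20 → (22,23); next start ≥ 23 → (23,26).
Selected 6 jobs.

6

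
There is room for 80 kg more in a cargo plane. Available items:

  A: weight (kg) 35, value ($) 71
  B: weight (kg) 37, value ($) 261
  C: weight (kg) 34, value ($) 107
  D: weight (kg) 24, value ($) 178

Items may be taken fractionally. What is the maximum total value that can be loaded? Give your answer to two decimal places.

Ratios (sorted): D 7.42, B 7.05, C 3.15, A 2.03
take D (24 @ 178); take B (37 @ 261); take 19/34 of C → 59.79. Capacity used 80/80.
Total value = 498.79

498.79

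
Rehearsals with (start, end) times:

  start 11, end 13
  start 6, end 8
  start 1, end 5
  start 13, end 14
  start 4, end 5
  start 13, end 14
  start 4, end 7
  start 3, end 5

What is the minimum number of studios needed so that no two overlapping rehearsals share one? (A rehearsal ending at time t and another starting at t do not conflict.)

Events (time:±→running): 1:+→1 3:+→2 4:+→3 4:+→4 … peak 4.

4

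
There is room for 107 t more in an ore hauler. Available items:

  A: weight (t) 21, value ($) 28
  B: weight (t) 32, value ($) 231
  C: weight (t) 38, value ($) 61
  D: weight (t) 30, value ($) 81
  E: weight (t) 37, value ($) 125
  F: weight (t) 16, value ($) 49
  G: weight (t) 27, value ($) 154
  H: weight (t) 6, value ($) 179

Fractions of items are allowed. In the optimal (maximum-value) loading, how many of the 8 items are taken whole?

Greedy by value/weight ratio, highest first.
Ratios (sorted): H 29.83, B 7.22, G 5.70, E 3.38, F 3.06, D 2.70, C 1.61, A 1.33
take H (6 @ 179); take B (32 @ 231); take G (27 @ 154); take E (37 @ 125); take 5/16 of F → 15.31. Capacity used 107/107.
4 item(s) taken whole; one partial (take 5/16 of F).

4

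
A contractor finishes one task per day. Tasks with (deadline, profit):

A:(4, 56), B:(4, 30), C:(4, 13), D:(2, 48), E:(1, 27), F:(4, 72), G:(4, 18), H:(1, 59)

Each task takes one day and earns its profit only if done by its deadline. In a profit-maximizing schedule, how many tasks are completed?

By profit: F(d4,72), H(d1,59), A(d4,56), D(d2,48), B(d4,30), E(d1,27), G(d4,18), C(d4,13)
F→slot 4; H→slot 1; A→slot 3; D→slot 2; B skipped; E skipped; G skipped; C skipped.
4 of 8 scheduled.

4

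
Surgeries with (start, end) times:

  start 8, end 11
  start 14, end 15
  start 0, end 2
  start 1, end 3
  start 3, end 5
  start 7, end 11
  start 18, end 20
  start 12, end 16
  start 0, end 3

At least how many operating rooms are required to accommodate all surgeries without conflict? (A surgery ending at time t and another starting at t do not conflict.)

The answer is the maximum number of intervals overlapping at any instant.
starts: [0, 0, 1, 3, 7, 8, 12, 14, 18]
ends:   [2, 3, 3, 5, 11, 11, 15, 16, 20]
s0→1 s0→2 s1→3  — peak 3.

3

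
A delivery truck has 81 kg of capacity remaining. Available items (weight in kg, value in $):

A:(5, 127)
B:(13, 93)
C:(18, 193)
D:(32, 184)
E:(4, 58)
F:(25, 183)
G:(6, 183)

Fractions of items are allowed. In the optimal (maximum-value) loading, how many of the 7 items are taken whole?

6

Ratios (sorted): G 30.50, A 25.40, E 14.50, C 10.72, F 7.32, B 7.15, D 5.75
take G (6 @ 183); take A (5 @ 127); take E (4 @ 58); take C (18 @ 193); take F (25 @ 183); take B (13 @ 93); take 10/32 of D → 57.50. Capacity used 81/81.
6 item(s) taken whole; one partial (take 10/32 of D).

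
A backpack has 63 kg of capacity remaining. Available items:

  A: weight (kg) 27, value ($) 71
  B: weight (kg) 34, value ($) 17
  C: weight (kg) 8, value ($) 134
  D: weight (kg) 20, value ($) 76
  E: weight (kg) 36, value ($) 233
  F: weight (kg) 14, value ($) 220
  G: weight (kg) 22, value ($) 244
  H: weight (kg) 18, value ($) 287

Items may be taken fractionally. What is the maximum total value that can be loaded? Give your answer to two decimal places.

Ratios (sorted): C 16.75, H 15.94, F 15.71, G 11.09, E 6.47, D 3.80, A 2.63, B 0.50
take C (8 @ 134); take H (18 @ 287); take F (14 @ 220); take G (22 @ 244); take 1/36 of E → 6.47. Capacity used 63/63.
Total value = 891.47

891.47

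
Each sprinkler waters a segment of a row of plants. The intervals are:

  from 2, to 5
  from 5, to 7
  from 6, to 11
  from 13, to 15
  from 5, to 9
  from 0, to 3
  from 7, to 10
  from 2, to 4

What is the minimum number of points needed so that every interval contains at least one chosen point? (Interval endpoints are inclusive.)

Sorted: [0,3] [2,4] [2,5] [5,7] [5,9] [7,10] [6,11] [13,15]
{[0,3],[2,4],[2,5]} hit by 3; {[5,7],[5,9],[7,10],[6,11]} hit by 7; {[13,15]} hit by 15.
Points: 3, 7, 15 (3 total).

3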